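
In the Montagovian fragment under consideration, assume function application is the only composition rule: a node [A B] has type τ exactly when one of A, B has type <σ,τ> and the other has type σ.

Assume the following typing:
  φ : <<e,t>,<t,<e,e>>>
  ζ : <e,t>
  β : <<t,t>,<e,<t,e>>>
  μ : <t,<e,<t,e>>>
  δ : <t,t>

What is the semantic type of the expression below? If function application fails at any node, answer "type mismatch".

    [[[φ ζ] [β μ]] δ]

At [φ ζ], φ : <<e,t>,<t,<e,e>>> takes ζ : <e,t>, giving <t,<e,e>>.
[β μ]: <<t,t>,<e,<t,e>>> with <t,<e,<t,e>>> — neither is a function whose domain matches the other; composition fails here.

type mismatch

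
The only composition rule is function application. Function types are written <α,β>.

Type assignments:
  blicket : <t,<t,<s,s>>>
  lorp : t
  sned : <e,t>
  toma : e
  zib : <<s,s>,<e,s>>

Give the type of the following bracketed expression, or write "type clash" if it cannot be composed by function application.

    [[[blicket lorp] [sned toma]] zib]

[blicket lorp]: functor blicket : <t,<t,<s,s>>>, argument lorp : t; result <t,<s,s>>.
[sned toma]: functor sned : <e,t>, argument toma : e; result t.
[[blicket lorp] [sned toma]]: functor [blicket lorp] : <t,<s,s>>, argument [sned toma] : t; result <s,s>.
[[[blicket lorp] [sned toma]] zib]: functor zib : <<s,s>,<e,s>>, argument [[blicket lorp] [sned toma]] : <s,s>; result <e,s>.

<e,s>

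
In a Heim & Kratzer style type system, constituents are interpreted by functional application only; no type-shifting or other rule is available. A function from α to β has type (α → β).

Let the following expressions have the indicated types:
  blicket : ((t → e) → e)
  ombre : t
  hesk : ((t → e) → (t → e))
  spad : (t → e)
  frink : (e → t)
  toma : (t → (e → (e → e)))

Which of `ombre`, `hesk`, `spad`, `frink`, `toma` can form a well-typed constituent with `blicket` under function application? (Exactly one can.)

spad

ombre : t — no; blicket wants (t → e), and ombre wants nothing (atomic).
hesk : ((t → e) → (t → e)) — no; blicket wants (t → e), and hesk wants (t → e).
spad — combines: blicket : ((t → e) → e) takes spad : (t → e) as argument, giving e.
frink : (e → t) — no; blicket wants (t → e), and frink wants e.
toma : (t → (e → (e → e))) — no; blicket wants (t → e), and toma wants t.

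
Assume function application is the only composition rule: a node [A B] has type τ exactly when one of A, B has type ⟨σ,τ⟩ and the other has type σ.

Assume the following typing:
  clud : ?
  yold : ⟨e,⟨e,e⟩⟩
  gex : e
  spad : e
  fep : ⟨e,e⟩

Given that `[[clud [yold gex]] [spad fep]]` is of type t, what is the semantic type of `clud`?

At [[clud [yold gex]] [spad fep]] (required: t): [spad fep] is e, which is not a function with range t; hence [clud [yold gex]] is the functor — type ⟨e,t⟩.
At [clud [yold gex]] (required: ⟨e,t⟩): [yold gex] is ⟨e,e⟩, which is not a function with range ⟨e,t⟩; hence clud is the functor — type ⟨⟨e,e⟩,⟨e,t⟩⟩.

⟨⟨e,e⟩,⟨e,t⟩⟩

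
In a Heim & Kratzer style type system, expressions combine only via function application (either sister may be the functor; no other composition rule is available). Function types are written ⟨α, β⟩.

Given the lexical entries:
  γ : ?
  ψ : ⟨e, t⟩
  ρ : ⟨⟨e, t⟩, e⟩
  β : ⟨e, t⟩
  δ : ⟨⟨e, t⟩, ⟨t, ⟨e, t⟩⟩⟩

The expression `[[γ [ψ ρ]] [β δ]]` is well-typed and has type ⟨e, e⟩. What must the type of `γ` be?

⟨e, ⟨⟨t, ⟨e, t⟩⟩, ⟨e, e⟩⟩⟩

For [[γ [ψ ρ]] [β δ]] to have type ⟨e, e⟩ with [β δ] of type ⟨t, ⟨e, t⟩⟩, [γ [ψ ρ]] must be the function: [γ [ψ ρ]] : ⟨⟨t, ⟨e, t⟩⟩, ⟨e, e⟩⟩.
For [γ [ψ ρ]] to have type ⟨⟨t, ⟨e, t⟩⟩, ⟨e, e⟩⟩ with [ψ ρ] of type e, γ must be the function: γ : ⟨e, ⟨⟨t, ⟨e, t⟩⟩, ⟨e, e⟩⟩⟩.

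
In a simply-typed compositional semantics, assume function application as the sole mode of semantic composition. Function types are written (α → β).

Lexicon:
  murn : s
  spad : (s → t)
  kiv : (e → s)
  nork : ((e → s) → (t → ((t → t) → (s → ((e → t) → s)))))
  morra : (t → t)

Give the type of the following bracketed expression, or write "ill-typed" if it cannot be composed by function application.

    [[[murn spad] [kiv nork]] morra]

[murn spad] — spad of type (s → t) combines with murn of type s: type t.
[kiv nork] — nork of type ((e → s) → (t → ((t → t) → (s → ((e → t) → s))))) combines with kiv of type (e → s): type (t → ((t → t) → (s → ((e → t) → s)))).
[[murn spad] [kiv nork]] — [kiv nork] of type (t → ((t → t) → (s → ((e → t) → s)))) combines with [murn spad] of type t: type ((t → t) → (s → ((e → t) → s))).
[[[murn spad] [kiv nork]] morra] — [[murn spad] [kiv nork]] of type ((t → t) → (s → ((e → t) → s))) combines with morra of type (t → t): type (s → ((e → t) → s)).

(s → ((e → t) → s))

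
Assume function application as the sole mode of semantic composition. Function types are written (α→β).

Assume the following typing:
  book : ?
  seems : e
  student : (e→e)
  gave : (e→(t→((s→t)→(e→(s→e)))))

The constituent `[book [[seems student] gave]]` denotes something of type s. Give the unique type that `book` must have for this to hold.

[book [[seems student] gave]] must have type s. The sister [[seems student] gave] has type (t→((s→t)→(e→(s→e)))); that is not a function onto s, so book must be the functor, of type ((t→((s→t)→(e→(s→e))))→s).

((t→((s→t)→(e→(s→e))))→s)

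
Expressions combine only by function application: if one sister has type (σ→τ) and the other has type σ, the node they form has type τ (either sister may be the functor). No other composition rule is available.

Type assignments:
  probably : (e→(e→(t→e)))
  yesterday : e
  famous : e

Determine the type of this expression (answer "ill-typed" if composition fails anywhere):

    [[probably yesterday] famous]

At [probably yesterday], probably : (e→(e→(t→e))) takes yesterday : e, giving (e→(t→e)).
At [[probably yesterday] famous], [probably yesterday] : (e→(t→e)) takes famous : e, giving (t→e).

(t→e)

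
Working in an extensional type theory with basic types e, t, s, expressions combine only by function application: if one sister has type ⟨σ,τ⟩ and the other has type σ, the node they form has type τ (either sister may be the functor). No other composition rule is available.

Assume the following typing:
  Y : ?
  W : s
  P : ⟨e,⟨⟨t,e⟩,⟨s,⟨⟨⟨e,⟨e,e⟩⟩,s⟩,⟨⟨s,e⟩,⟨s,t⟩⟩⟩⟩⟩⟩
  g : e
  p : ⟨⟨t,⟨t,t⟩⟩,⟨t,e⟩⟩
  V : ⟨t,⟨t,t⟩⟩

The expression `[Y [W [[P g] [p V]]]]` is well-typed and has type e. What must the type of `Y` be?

⟨⟨⟨⟨e,⟨e,e⟩⟩,s⟩,⟨⟨s,e⟩,⟨s,t⟩⟩⟩,e⟩

At [Y [W [[P g] [p V]]]] (required: e): [W [[P g] [p V]]] is ⟨⟨⟨e,⟨e,e⟩⟩,s⟩,⟨⟨s,e⟩,⟨s,t⟩⟩⟩, which is not a function with range e; hence Y is the functor — type ⟨⟨⟨⟨e,⟨e,e⟩⟩,s⟩,⟨⟨s,e⟩,⟨s,t⟩⟩⟩,e⟩.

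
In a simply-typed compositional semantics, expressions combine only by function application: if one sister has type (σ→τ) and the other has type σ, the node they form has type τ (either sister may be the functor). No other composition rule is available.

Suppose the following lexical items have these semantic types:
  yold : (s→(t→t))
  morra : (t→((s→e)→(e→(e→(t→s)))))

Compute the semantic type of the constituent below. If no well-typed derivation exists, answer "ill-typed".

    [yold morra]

[yold morra]: (s→(t→t)) with (t→((s→e)→(e→(e→(t→s))))) — neither is a function whose domain matches the other; composition fails here.

ill-typed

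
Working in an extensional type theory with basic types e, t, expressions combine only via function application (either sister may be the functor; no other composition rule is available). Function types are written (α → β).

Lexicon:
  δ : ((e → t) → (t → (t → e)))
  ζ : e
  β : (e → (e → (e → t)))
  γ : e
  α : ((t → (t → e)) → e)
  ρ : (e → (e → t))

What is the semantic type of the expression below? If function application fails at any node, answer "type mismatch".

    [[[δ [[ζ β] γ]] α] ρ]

(e → t)

At [ζ β], β : (e → (e → (e → t))) takes ζ : e, giving (e → (e → t)).
At [[ζ β] γ], [ζ β] : (e → (e → t)) takes γ : e, giving (e → t).
At [δ [[ζ β] γ]], δ : ((e → t) → (t → (t → e))) takes [[ζ β] γ] : (e → t), giving (t → (t → e)).
At [[δ [[ζ β] γ]] α], α : ((t → (t → e)) → e) takes [δ [[ζ β] γ]] : (t → (t → e)), giving e.
At [[[δ [[ζ β] γ]] α] ρ], ρ : (e → (e → t)) takes [[δ [[ζ β] γ]] α] : e, giving (e → t).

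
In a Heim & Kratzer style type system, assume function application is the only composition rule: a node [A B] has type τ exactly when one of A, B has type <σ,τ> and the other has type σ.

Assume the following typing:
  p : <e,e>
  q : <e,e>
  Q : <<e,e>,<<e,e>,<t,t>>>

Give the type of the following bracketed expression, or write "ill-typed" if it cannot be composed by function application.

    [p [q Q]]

<t,t>

At [q Q], Q : <<e,e>,<<e,e>,<t,t>>> takes q : <e,e>, giving <<e,e>,<t,t>>.
At [p [q Q]], [q Q] : <<e,e>,<t,t>> takes p : <e,e>, giving <t,t>.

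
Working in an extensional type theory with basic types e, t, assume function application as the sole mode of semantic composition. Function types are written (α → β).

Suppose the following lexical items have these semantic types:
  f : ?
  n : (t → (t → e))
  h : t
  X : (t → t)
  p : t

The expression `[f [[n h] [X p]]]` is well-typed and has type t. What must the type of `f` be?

(e → t)

For [f [[n h] [X p]]] to have type t with [[n h] [X p]] of type e, f must be the function: f : (e → t).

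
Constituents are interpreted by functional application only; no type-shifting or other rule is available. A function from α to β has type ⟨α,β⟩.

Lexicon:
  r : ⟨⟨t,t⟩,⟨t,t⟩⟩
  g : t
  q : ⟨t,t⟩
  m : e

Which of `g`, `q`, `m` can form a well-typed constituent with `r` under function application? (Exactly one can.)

g : t — neither side's domain matches the other.
q — combines: r : ⟨⟨t,t⟩,⟨t,t⟩⟩ takes q : ⟨t,t⟩ as argument, giving ⟨t,t⟩.
m : e — neither side's domain matches the other.

q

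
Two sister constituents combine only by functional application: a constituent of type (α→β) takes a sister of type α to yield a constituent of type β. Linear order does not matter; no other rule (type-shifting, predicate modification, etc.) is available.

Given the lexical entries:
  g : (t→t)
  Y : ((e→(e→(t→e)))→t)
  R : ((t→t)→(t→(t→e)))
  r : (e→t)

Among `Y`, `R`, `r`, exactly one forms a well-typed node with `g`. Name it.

R

Y : ((e→(e→(t→e)))→t) — does not combine with g.
R — combines: R : ((t→t)→(t→(t→e))) takes g : (t→t) as argument, giving (t→(t→e)).
r : (e→t) — does not combine with g.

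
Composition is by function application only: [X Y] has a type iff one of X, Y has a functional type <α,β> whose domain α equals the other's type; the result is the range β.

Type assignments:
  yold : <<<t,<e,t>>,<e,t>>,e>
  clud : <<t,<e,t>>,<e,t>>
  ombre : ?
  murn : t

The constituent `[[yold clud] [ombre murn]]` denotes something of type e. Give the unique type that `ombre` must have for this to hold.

For [[yold clud] [ombre murn]] to have type e with [yold clud] of type e, [ombre murn] must be the function: [ombre murn] : <e,e>.
For [ombre murn] to have type <e,e> with murn of type t, ombre must be the function: ombre : <t,<e,e>>.

<t,<e,e>>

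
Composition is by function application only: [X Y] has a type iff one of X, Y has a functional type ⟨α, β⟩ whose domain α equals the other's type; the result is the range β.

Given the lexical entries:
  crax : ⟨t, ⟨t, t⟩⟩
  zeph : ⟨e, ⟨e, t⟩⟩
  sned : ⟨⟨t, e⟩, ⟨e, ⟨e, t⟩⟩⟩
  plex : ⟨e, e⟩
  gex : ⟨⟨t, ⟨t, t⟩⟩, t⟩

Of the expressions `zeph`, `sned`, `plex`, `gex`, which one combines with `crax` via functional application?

gex

zeph : ⟨e, ⟨e, t⟩⟩ — does not combine with crax.
sned : ⟨⟨t, e⟩, ⟨e, ⟨e, t⟩⟩⟩ — does not combine with crax.
plex : ⟨e, e⟩ — does not combine with crax.
gex — combines: gex : ⟨⟨t, ⟨t, t⟩⟩, t⟩ takes crax : ⟨t, ⟨t, t⟩⟩ as argument, giving t.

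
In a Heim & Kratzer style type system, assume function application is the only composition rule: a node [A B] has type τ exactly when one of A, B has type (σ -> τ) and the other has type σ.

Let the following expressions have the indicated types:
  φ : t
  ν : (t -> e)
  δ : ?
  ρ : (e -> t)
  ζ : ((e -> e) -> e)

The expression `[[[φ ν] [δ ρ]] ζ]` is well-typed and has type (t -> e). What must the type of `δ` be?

For [[[φ ν] [δ ρ]] ζ] to have type (t -> e) with ζ of type ((e -> e) -> e), [[φ ν] [δ ρ]] must be the function: [[φ ν] [δ ρ]] : (((e -> e) -> e) -> (t -> e)).
For [[φ ν] [δ ρ]] to have type (((e -> e) -> e) -> (t -> e)) with [φ ν] of type e, [δ ρ] must be the function: [δ ρ] : (e -> (((e -> e) -> e) -> (t -> e))).
For [δ ρ] to have type (e -> (((e -> e) -> e) -> (t -> e))) with ρ of type (e -> t), δ must be the function: δ : ((e -> t) -> (e -> (((e -> e) -> e) -> (t -> e)))).

((e -> t) -> (e -> (((e -> e) -> e) -> (t -> e))))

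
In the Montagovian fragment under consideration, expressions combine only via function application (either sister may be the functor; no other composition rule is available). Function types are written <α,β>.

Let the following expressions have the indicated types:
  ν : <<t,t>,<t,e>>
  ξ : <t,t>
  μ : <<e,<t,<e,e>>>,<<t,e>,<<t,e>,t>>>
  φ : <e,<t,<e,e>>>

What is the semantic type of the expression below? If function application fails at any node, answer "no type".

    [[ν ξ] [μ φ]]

[ν ξ]: ν is <<t,t>,<t,e>>, ξ is <t,t>; result <t,e>.
[μ φ]: μ is <<e,<t,<e,e>>>,<<t,e>,<<t,e>,t>>>, φ is <e,<t,<e,e>>>; result <<t,e>,<<t,e>,t>>.
[[ν ξ] [μ φ]]: [μ φ] is <<t,e>,<<t,e>,t>>, [ν ξ] is <t,e>; result <<t,e>,t>.

<<t,e>,t>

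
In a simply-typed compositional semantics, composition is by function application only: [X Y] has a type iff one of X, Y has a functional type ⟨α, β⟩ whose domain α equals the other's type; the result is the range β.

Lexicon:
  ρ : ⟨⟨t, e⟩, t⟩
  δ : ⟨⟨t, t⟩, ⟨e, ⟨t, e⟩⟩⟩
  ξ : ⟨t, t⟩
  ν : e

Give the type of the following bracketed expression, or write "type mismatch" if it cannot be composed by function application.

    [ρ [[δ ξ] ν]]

[δ ξ]: δ is ⟨⟨t, t⟩, ⟨e, ⟨t, e⟩⟩⟩, ξ is ⟨t, t⟩; result ⟨e, ⟨t, e⟩⟩.
[[δ ξ] ν]: [δ ξ] is ⟨e, ⟨t, e⟩⟩, ν is e; result ⟨t, e⟩.
[ρ [[δ ξ] ν]]: ρ is ⟨⟨t, e⟩, t⟩, [[δ ξ] ν] is ⟨t, e⟩; result t.

t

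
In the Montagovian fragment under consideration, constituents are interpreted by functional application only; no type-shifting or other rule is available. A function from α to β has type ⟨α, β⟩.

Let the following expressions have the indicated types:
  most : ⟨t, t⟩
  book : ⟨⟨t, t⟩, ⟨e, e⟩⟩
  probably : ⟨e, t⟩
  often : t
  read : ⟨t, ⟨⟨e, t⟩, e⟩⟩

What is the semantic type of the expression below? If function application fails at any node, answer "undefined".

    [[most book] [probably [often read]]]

e

At [most book], book : ⟨⟨t, t⟩, ⟨e, e⟩⟩ takes most : ⟨t, t⟩, giving ⟨e, e⟩.
At [often read], read : ⟨t, ⟨⟨e, t⟩, e⟩⟩ takes often : t, giving ⟨⟨e, t⟩, e⟩.
At [probably [often read]], [often read] : ⟨⟨e, t⟩, e⟩ takes probably : ⟨e, t⟩, giving e.
At [[most book] [probably [often read]]], [most book] : ⟨e, e⟩ takes [probably [often read]] : e, giving e.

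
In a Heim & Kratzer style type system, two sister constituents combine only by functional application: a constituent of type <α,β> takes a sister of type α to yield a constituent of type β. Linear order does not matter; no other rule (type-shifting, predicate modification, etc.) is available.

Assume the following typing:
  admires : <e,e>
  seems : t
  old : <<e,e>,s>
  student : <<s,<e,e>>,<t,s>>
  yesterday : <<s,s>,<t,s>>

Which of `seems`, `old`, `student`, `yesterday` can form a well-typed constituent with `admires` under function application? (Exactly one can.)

old

seems : t — does not combine with admires.
old — combines: old : <<e,e>,s> takes admires : <e,e> as argument, giving s.
student : <<s,<e,e>>,<t,s>> — does not combine with admires.
yesterday : <<s,s>,<t,s>> — does not combine with admires.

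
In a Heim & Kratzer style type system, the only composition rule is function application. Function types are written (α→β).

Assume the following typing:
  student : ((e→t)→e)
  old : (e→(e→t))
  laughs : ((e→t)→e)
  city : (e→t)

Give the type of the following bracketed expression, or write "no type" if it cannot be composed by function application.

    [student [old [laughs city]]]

[laughs city]: functor laughs : ((e→t)→e), argument city : (e→t); result e.
[old [laughs city]]: functor old : (e→(e→t)), argument [laughs city] : e; result (e→t).
[student [old [laughs city]]]: functor student : ((e→t)→e), argument [old [laughs city]] : (e→t); result e.

e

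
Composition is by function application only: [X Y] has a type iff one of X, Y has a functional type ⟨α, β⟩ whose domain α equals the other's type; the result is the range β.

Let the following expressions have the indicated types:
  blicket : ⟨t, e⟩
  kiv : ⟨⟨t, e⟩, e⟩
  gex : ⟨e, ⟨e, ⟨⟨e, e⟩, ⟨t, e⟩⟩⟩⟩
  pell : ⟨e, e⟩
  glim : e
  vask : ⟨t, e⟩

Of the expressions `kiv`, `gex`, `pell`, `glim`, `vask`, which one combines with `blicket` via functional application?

kiv — combines: kiv : ⟨⟨t, e⟩, e⟩ takes blicket : ⟨t, e⟩ as argument, giving e.
gex : ⟨e, ⟨e, ⟨⟨e, e⟩, ⟨t, e⟩⟩⟩⟩ — blicket needs t; gex needs e; neither fits.
pell : ⟨e, e⟩ — blicket needs t; pell needs e; neither fits.
glim : e — blicket needs t; glim needs nothing (atomic); neither fits.
vask : ⟨t, e⟩ — blicket needs t; vask needs t; neither fits.

kiv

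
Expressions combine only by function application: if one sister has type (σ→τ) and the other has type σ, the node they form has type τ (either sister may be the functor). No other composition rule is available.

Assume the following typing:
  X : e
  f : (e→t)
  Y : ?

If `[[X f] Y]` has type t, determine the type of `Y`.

For [[X f] Y] to have type t with [X f] of type t, Y must be the function: Y : (t→t).

(t→t)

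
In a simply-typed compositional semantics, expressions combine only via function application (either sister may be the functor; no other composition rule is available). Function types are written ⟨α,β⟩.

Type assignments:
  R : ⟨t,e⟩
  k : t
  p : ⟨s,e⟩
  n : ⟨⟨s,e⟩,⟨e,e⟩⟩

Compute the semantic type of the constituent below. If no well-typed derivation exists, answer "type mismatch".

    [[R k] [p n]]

At [R k], R : ⟨t,e⟩ takes k : t, giving e.
At [p n], n : ⟨⟨s,e⟩,⟨e,e⟩⟩ takes p : ⟨s,e⟩, giving ⟨e,e⟩.
At [[R k] [p n]], [p n] : ⟨e,e⟩ takes [R k] : e, giving e.

e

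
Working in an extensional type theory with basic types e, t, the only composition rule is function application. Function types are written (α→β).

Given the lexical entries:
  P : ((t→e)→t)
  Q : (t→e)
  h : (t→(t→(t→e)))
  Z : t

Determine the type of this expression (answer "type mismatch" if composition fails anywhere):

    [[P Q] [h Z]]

[P Q]: functor P : ((t→e)→t), argument Q : (t→e); result t.
[h Z]: functor h : (t→(t→(t→e))), argument Z : t; result (t→(t→e)).
[[P Q] [h Z]]: functor [h Z] : (t→(t→e)), argument [P Q] : t; result (t→e).

(t→e)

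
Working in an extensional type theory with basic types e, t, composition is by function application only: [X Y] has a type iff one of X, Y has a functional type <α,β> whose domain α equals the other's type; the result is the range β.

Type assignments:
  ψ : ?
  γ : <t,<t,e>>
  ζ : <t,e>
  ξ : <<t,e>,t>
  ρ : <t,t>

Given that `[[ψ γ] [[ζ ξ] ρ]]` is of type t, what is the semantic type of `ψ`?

<<t,<t,e>>,<t,t>>

[[ψ γ] [[ζ ξ] ρ]] is required to be t. [[ζ ξ] ρ] : t cannot yield t as functor, so [ψ γ] : <t,t>.
[ψ γ] is required to be <t,t>. γ : <t,<t,e>> cannot yield <t,t> as functor, so ψ : <<t,<t,e>>,<t,t>>.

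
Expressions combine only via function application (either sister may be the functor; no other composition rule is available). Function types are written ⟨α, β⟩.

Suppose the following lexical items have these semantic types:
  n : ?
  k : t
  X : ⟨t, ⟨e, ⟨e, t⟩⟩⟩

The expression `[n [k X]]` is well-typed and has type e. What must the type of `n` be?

At [n [k X]] (required: e): [k X] is ⟨e, ⟨e, t⟩⟩, which is not a function with range e; hence n is the functor — type ⟨⟨e, ⟨e, t⟩⟩, e⟩.

⟨⟨e, ⟨e, t⟩⟩, e⟩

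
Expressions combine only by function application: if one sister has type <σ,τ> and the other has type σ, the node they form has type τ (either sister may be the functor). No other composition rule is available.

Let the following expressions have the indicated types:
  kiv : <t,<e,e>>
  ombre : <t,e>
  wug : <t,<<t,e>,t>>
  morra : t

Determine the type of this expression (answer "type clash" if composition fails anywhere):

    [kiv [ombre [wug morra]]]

<e,e>

[wug morra] — wug of type <t,<<t,e>,t>> combines with morra of type t: type <<t,e>,t>.
[ombre [wug morra]] — [wug morra] of type <<t,e>,t> combines with ombre of type <t,e>: type t.
[kiv [ombre [wug morra]]] — kiv of type <t,<e,e>> combines with [ombre [wug morra]] of type t: type <e,e>.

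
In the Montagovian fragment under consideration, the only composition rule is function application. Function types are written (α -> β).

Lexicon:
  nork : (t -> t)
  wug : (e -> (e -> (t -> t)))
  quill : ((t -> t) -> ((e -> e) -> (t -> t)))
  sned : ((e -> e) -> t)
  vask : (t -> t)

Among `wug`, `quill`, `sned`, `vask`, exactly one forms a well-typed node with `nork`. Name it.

wug : (e -> (e -> (t -> t))) — nork needs t; wug needs e; neither fits.
quill — combines: quill : ((t -> t) -> ((e -> e) -> (t -> t))) takes nork : (t -> t) as argument, giving ((e -> e) -> (t -> t)).
sned : ((e -> e) -> t) — nork needs t; sned needs (e -> e); neither fits.
vask : (t -> t) — nork needs t; vask needs t; neither fits.

quill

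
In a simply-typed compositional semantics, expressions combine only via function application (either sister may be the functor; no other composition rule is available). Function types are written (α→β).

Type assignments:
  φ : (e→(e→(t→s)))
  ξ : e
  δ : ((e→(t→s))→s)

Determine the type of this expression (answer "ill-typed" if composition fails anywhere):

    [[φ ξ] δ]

[φ ξ]: φ is (e→(e→(t→s))), ξ is e; result (e→(t→s)).
[[φ ξ] δ]: δ is ((e→(t→s))→s), [φ ξ] is (e→(t→s)); result s.

s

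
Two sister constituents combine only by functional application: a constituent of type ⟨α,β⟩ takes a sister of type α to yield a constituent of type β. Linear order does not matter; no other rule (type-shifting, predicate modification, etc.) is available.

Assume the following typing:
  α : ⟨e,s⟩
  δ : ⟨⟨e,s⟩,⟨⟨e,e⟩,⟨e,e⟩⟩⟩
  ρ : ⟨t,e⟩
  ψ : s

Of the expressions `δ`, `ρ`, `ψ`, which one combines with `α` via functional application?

δ — combines: δ : ⟨⟨e,s⟩,⟨⟨e,e⟩,⟨e,e⟩⟩⟩ takes α : ⟨e,s⟩ as argument, giving ⟨⟨e,e⟩,⟨e,e⟩⟩.
ρ : ⟨t,e⟩ — neither side's domain matches the other.
ψ : s — neither side's domain matches the other.

δ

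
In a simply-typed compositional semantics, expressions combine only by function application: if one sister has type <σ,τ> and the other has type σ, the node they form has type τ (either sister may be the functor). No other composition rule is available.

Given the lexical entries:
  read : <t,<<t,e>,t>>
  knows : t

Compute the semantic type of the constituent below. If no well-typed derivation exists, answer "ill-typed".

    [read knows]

[read knows]: functor read : <t,<<t,e>,t>>, argument knows : t; result <<t,e>,t>.

<<t,e>,t>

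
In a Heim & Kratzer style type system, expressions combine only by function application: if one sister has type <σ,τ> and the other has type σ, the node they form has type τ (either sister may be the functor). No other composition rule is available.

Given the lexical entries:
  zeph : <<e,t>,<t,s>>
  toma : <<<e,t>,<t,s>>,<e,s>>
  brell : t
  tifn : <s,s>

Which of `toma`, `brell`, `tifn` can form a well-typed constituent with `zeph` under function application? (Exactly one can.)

toma

toma — combines: toma : <<<e,t>,<t,s>>,<e,s>> takes zeph : <<e,t>,<t,s>> as argument, giving <e,s>.
brell : t — does not combine with zeph.
tifn : <s,s> — does not combine with zeph.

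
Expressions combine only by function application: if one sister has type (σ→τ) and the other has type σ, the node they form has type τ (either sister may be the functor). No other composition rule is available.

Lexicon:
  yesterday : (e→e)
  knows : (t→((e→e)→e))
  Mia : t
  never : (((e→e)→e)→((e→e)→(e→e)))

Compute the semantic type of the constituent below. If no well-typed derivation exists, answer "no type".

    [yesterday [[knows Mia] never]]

[knows Mia]: (t→((e→e)→e)) applied to t yields ((e→e)→e).
[[knows Mia] never]: (((e→e)→e)→((e→e)→(e→e))) applied to ((e→e)→e) yields ((e→e)→(e→e)).
[yesterday [[knows Mia] never]]: ((e→e)→(e→e)) applied to (e→e) yields (e→e).

(e→e)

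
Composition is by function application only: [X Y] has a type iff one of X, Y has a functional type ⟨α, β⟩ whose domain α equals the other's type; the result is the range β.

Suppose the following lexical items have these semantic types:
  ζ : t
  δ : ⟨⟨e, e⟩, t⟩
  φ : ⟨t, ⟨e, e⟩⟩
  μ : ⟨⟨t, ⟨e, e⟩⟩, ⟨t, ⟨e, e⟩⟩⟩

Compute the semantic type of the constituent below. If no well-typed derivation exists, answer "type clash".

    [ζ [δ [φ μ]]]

[φ μ]: μ is ⟨⟨t, ⟨e, e⟩⟩, ⟨t, ⟨e, e⟩⟩⟩, φ is ⟨t, ⟨e, e⟩⟩; result ⟨t, ⟨e, e⟩⟩.
[δ [φ μ]]: ⟨⟨e, e⟩, t⟩ and ⟨t, ⟨e, e⟩⟩ cannot combine by function application — type clash.

type clash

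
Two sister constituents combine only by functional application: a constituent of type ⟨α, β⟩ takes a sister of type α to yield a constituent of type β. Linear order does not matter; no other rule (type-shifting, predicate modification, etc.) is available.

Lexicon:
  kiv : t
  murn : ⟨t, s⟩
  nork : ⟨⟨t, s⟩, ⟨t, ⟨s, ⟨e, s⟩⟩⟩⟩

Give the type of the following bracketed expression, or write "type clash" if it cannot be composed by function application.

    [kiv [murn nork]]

[murn nork]: ⟨⟨t, s⟩, ⟨t, ⟨s, ⟨e, s⟩⟩⟩⟩ applied to ⟨t, s⟩ yields ⟨t, ⟨s, ⟨e, s⟩⟩⟩.
[kiv [murn nork]]: ⟨t, ⟨s, ⟨e, s⟩⟩⟩ applied to t yields ⟨s, ⟨e, s⟩⟩.

⟨s, ⟨e, s⟩⟩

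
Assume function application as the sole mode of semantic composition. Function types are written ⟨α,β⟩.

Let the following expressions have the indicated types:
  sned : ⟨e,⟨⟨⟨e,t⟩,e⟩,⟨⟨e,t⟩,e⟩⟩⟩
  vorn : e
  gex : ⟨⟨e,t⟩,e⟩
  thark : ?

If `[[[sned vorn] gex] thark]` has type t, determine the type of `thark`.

For [[[sned vorn] gex] thark] to have type t with [[sned vorn] gex] of type ⟨⟨e,t⟩,e⟩, thark must be the function: thark : ⟨⟨⟨e,t⟩,e⟩,t⟩.

⟨⟨⟨e,t⟩,e⟩,t⟩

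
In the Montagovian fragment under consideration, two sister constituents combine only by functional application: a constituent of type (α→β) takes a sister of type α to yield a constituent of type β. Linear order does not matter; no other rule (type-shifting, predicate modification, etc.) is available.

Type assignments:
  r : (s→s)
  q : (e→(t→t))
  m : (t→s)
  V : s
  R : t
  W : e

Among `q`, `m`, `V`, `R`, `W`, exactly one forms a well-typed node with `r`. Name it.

V

q : (e→(t→t)) — no; r wants s, and q wants e.
m : (t→s) — no; r wants s, and m wants t.
V — combines: r : (s→s) takes V : s as argument, giving s.
R : t — no; r wants s, and R wants nothing (atomic).
W : e — no; r wants s, and W wants nothing (atomic).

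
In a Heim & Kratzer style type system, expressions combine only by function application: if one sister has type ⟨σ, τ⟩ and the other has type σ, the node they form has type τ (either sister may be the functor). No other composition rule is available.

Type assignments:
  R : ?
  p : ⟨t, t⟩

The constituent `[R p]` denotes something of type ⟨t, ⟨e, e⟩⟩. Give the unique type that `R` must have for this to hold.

[R p] must have type ⟨t, ⟨e, e⟩⟩. The sister p has type ⟨t, t⟩; that is not a function onto ⟨t, ⟨e, e⟩⟩, so R must be the functor, of type ⟨⟨t, t⟩, ⟨t, ⟨e, e⟩⟩⟩.

⟨⟨t, t⟩, ⟨t, ⟨e, e⟩⟩⟩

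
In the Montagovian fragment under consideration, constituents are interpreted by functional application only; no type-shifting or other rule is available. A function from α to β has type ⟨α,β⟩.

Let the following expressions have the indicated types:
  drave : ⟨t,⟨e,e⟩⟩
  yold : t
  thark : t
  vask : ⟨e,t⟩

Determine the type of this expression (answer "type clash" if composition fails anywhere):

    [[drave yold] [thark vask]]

type clash

[drave yold]: ⟨t,⟨e,e⟩⟩ applied to t yields ⟨e,e⟩.
[thark vask]: t and ⟨e,t⟩ cannot combine by function application — type clash.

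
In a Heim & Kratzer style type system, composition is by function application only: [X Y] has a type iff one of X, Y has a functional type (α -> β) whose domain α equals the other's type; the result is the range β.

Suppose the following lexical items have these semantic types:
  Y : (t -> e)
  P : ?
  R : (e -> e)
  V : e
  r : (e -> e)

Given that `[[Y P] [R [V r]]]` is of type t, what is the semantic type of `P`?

((t -> e) -> (e -> t))

[[Y P] [R [V r]]] is required to be t. [R [V r]] : e cannot yield t as functor, so [Y P] : (e -> t).
[Y P] is required to be (e -> t). Y : (t -> e) cannot yield (e -> t) as functor, so P : ((t -> e) -> (e -> t)).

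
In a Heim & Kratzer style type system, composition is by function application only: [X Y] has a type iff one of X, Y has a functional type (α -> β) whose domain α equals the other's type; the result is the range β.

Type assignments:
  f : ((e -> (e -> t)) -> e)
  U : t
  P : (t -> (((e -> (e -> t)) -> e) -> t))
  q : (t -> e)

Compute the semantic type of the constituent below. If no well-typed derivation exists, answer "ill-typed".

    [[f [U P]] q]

e

[U P]: P is (t -> (((e -> (e -> t)) -> e) -> t)), U is t; result (((e -> (e -> t)) -> e) -> t).
[f [U P]]: [U P] is (((e -> (e -> t)) -> e) -> t), f is ((e -> (e -> t)) -> e); result t.
[[f [U P]] q]: q is (t -> e), [f [U P]] is t; result e.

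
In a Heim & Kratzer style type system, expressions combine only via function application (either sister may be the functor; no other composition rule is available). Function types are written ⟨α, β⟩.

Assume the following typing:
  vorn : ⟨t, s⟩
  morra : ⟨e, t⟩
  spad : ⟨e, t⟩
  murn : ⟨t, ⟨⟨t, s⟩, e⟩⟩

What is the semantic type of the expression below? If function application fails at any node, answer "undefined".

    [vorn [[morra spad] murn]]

undefined

At [morra spad]: neither ⟨e, t⟩ nor ⟨e, t⟩ can take the other as argument; the node is ill-typed.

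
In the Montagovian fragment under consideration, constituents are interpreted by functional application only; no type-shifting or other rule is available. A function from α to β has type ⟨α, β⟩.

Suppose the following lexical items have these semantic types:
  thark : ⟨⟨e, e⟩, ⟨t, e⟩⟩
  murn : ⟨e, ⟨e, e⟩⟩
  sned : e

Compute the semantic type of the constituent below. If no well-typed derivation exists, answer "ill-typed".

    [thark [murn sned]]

⟨t, e⟩

At [murn sned], murn : ⟨e, ⟨e, e⟩⟩ takes sned : e, giving ⟨e, e⟩.
At [thark [murn sned]], thark : ⟨⟨e, e⟩, ⟨t, e⟩⟩ takes [murn sned] : ⟨e, e⟩, giving ⟨t, e⟩.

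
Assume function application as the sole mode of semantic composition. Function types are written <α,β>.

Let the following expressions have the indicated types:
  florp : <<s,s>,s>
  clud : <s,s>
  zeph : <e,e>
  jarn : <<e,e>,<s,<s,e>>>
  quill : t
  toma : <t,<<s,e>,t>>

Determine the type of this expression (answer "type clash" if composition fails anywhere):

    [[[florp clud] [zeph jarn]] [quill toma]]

t

[florp clud]: florp is <<s,s>,s>, clud is <s,s>; result s.
[zeph jarn]: jarn is <<e,e>,<s,<s,e>>>, zeph is <e,e>; result <s,<s,e>>.
[[florp clud] [zeph jarn]]: [zeph jarn] is <s,<s,e>>, [florp clud] is s; result <s,e>.
[quill toma]: toma is <t,<<s,e>,t>>, quill is t; result <<s,e>,t>.
[[[florp clud] [zeph jarn]] [quill toma]]: [quill toma] is <<s,e>,t>, [[florp clud] [zeph jarn]] is <s,e>; result t.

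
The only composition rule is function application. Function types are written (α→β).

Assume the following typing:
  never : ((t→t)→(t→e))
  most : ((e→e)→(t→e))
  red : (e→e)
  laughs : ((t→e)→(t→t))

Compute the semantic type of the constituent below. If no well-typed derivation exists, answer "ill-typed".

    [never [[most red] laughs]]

[most red] — most of type ((e→e)→(t→e)) combines with red of type (e→e): type (t→e).
[[most red] laughs] — laughs of type ((t→e)→(t→t)) combines with [most red] of type (t→e): type (t→t).
[never [[most red] laughs]] — never of type ((t→t)→(t→e)) combines with [[most red] laughs] of type (t→t): type (t→e).

(t→e)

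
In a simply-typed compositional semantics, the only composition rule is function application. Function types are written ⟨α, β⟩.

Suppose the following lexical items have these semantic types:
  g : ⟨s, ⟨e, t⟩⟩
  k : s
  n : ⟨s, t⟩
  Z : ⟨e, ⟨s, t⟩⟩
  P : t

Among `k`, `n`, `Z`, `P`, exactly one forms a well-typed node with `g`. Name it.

k — combines: g : ⟨s, ⟨e, t⟩⟩ takes k : s as argument, giving ⟨e, t⟩.
n : ⟨s, t⟩ — neither side's domain matches the other.
Z : ⟨e, ⟨s, t⟩⟩ — neither side's domain matches the other.
P : t — neither side's domain matches the other.

k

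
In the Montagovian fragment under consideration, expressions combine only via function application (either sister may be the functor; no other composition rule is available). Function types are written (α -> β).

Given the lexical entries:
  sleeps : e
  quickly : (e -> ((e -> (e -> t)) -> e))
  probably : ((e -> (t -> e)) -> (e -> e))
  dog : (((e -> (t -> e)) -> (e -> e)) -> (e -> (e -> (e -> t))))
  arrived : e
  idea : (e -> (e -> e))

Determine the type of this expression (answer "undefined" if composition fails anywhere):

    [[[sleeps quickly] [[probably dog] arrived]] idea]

[sleeps quickly]: quickly is (e -> ((e -> (e -> t)) -> e)), sleeps is e; result ((e -> (e -> t)) -> e).
[probably dog]: dog is (((e -> (t -> e)) -> (e -> e)) -> (e -> (e -> (e -> t)))), probably is ((e -> (t -> e)) -> (e -> e)); result (e -> (e -> (e -> t))).
[[probably dog] arrived]: [probably dog] is (e -> (e -> (e -> t))), arrived is e; result (e -> (e -> t)).
[[sleeps quickly] [[probably dog] arrived]]: [sleeps quickly] is ((e -> (e -> t)) -> e), [[probably dog] arrived] is (e -> (e -> t)); result e.
[[[sleeps quickly] [[probably dog] arrived]] idea]: idea is (e -> (e -> e)), [[sleeps quickly] [[probably dog] arrived]] is e; result (e -> e).

(e -> e)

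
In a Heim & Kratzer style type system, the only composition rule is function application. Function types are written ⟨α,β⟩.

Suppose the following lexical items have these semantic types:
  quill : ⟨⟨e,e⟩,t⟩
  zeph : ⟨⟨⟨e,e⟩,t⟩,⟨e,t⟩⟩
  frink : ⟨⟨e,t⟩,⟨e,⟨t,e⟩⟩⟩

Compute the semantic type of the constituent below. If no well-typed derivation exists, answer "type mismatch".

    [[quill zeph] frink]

⟨e,⟨t,e⟩⟩

[quill zeph]: ⟨⟨⟨e,e⟩,t⟩,⟨e,t⟩⟩ applied to ⟨⟨e,e⟩,t⟩ yields ⟨e,t⟩.
[[quill zeph] frink]: ⟨⟨e,t⟩,⟨e,⟨t,e⟩⟩⟩ applied to ⟨e,t⟩ yields ⟨e,⟨t,e⟩⟩.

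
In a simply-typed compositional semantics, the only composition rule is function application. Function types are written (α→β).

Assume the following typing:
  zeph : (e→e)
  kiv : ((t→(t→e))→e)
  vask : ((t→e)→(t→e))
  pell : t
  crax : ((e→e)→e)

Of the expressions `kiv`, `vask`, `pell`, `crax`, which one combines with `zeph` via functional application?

kiv : ((t→(t→e))→e) — no; zeph wants e, and kiv wants (t→(t→e)).
vask : ((t→e)→(t→e)) — no; zeph wants e, and vask wants (t→e).
pell : t — no; zeph wants e, and pell wants nothing (atomic).
crax — combines: crax : ((e→e)→e) takes zeph : (e→e) as argument, giving e.

crax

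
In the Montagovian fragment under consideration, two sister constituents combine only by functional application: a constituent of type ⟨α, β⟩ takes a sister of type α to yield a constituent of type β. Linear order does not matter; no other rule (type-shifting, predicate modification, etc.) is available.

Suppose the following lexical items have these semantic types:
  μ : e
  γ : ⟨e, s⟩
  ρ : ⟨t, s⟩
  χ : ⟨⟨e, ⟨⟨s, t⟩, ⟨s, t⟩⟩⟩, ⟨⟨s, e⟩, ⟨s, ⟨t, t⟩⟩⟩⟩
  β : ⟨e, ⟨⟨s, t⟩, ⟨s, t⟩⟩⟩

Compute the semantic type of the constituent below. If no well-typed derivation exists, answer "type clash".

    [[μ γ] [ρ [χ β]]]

type clash

[μ γ]: functor γ : ⟨e, s⟩, argument μ : e; result s.
[χ β]: functor χ : ⟨⟨e, ⟨⟨s, t⟩, ⟨s, t⟩⟩⟩, ⟨⟨s, e⟩, ⟨s, ⟨t, t⟩⟩⟩⟩, argument β : ⟨e, ⟨⟨s, t⟩, ⟨s, t⟩⟩⟩; result ⟨⟨s, e⟩, ⟨s, ⟨t, t⟩⟩⟩.
At [ρ [χ β]]: neither ⟨t, s⟩ nor ⟨⟨s, e⟩, ⟨s, ⟨t, t⟩⟩⟩ can take the other as argument; the node is ill-typed.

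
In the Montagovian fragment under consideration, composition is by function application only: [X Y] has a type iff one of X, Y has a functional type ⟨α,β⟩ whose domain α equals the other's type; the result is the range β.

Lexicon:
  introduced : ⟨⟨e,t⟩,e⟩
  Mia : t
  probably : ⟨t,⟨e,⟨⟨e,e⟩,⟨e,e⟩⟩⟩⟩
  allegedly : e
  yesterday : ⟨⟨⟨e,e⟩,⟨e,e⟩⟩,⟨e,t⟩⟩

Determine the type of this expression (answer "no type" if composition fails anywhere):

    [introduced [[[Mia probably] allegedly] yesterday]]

[Mia probably]: functor probably : ⟨t,⟨e,⟨⟨e,e⟩,⟨e,e⟩⟩⟩⟩, argument Mia : t; result ⟨e,⟨⟨e,e⟩,⟨e,e⟩⟩⟩.
[[Mia probably] allegedly]: functor [Mia probably] : ⟨e,⟨⟨e,e⟩,⟨e,e⟩⟩⟩, argument allegedly : e; result ⟨⟨e,e⟩,⟨e,e⟩⟩.
[[[Mia probably] allegedly] yesterday]: functor yesterday : ⟨⟨⟨e,e⟩,⟨e,e⟩⟩,⟨e,t⟩⟩, argument [[Mia probably] allegedly] : ⟨⟨e,e⟩,⟨e,e⟩⟩; result ⟨e,t⟩.
[introduced [[[Mia probably] allegedly] yesterday]]: functor introduced : ⟨⟨e,t⟩,e⟩, argument [[[Mia probably] allegedly] yesterday] : ⟨e,t⟩; result e.

e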